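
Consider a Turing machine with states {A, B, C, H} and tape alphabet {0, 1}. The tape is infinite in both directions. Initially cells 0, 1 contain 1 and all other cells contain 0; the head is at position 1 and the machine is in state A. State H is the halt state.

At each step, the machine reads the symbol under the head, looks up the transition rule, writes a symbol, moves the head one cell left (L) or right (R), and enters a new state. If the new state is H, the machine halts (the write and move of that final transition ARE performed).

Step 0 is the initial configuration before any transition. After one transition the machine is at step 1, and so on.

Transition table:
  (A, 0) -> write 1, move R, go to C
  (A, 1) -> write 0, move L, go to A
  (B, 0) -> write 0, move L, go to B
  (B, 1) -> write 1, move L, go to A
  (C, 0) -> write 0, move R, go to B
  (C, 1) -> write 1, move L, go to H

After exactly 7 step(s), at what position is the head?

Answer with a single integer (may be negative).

Step 1: in state A at pos 1, read 1 -> (A,1)->write 0,move L,goto A. Now: state=A, head=0, tape[-1..2]=0100 (head:  ^)
Step 2: in state A at pos 0, read 1 -> (A,1)->write 0,move L,goto A. Now: state=A, head=-1, tape[-2..2]=00000 (head:  ^)
Step 3: in state A at pos -1, read 0 -> (A,0)->write 1,move R,goto C. Now: state=C, head=0, tape[-2..2]=01000 (head:   ^)
Step 4: in state C at pos 0, read 0 -> (C,0)->write 0,move R,goto B. Now: state=B, head=1, tape[-2..2]=01000 (head:    ^)
Step 5: in state B at pos 1, read 0 -> (B,0)->write 0,move L,goto B. Now: state=B, head=0, tape[-2..2]=01000 (head:   ^)
Step 6: in state B at pos 0, read 0 -> (B,0)->write 0,move L,goto B. Now: state=B, head=-1, tape[-2..2]=01000 (head:  ^)
Step 7: in state B at pos -1, read 1 -> (B,1)->write 1,move L,goto A. Now: state=A, head=-2, tape[-3..2]=001000 (head:  ^)

Answer: -2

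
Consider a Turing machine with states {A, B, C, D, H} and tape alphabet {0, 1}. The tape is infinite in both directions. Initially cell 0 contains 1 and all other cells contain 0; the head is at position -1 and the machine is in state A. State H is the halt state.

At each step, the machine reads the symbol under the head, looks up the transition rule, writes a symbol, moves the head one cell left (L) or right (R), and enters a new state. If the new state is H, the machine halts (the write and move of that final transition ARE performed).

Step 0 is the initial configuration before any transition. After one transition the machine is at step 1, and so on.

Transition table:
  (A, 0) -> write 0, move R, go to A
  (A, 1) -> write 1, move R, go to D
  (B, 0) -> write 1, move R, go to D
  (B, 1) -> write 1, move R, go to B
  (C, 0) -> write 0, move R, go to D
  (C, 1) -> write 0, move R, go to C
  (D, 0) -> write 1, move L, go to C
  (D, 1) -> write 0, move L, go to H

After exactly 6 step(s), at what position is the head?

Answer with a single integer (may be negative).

Step 1: in state A at pos -1, read 0 -> (A,0)->write 0,move R,goto A. Now: state=A, head=0, tape[-2..1]=0010 (head:   ^)
Step 2: in state A at pos 0, read 1 -> (A,1)->write 1,move R,goto D. Now: state=D, head=1, tape[-2..2]=00100 (head:    ^)
Step 3: in state D at pos 1, read 0 -> (D,0)->write 1,move L,goto C. Now: state=C, head=0, tape[-2..2]=00110 (head:   ^)
Step 4: in state C at pos 0, read 1 -> (C,1)->write 0,move R,goto C. Now: state=C, head=1, tape[-2..2]=00010 (head:    ^)
Step 5: in state C at pos 1, read 1 -> (C,1)->write 0,move R,goto C. Now: state=C, head=2, tape[-2..3]=000000 (head:     ^)
Step 6: in state C at pos 2, read 0 -> (C,0)->write 0,move R,goto D. Now: state=D, head=3, tape[-2..4]=0000000 (head:      ^)

Answer: 3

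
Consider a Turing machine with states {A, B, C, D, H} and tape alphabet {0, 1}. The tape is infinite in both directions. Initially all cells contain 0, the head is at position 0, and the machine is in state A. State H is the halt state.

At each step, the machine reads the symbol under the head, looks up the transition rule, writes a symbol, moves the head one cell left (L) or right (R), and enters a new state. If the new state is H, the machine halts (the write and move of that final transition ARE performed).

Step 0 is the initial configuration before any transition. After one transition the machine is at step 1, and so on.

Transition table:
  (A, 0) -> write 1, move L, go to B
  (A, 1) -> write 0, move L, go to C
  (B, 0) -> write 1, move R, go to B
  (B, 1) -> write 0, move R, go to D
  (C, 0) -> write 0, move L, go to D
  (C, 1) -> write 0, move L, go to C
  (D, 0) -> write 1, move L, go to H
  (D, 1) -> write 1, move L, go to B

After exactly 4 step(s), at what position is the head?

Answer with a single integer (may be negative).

Answer: 0

Derivation:
Step 1: in state A at pos 0, read 0 -> (A,0)->write 1,move L,goto B. Now: state=B, head=-1, tape[-2..1]=0010 (head:  ^)
Step 2: in state B at pos -1, read 0 -> (B,0)->write 1,move R,goto B. Now: state=B, head=0, tape[-2..1]=0110 (head:   ^)
Step 3: in state B at pos 0, read 1 -> (B,1)->write 0,move R,goto D. Now: state=D, head=1, tape[-2..2]=01000 (head:    ^)
Step 4: in state D at pos 1, read 0 -> (D,0)->write 1,move L,goto H. Now: state=H, head=0, tape[-2..2]=01010 (head:   ^)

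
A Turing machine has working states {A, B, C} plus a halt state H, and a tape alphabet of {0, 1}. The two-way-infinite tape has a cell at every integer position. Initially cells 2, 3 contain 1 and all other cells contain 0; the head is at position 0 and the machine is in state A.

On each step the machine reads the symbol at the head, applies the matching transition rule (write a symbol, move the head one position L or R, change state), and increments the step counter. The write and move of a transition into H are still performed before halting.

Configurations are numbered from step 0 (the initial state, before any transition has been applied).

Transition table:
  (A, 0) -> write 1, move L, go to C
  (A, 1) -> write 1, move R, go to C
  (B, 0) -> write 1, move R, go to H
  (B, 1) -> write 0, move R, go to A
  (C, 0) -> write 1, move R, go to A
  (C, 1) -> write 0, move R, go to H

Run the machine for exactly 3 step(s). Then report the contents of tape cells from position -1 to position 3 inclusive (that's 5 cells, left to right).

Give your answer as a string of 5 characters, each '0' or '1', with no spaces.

Step 1: in state A at pos 0, read 0 -> (A,0)->write 1,move L,goto C. Now: state=C, head=-1, tape[-2..4]=0010110 (head:  ^)
Step 2: in state C at pos -1, read 0 -> (C,0)->write 1,move R,goto A. Now: state=A, head=0, tape[-2..4]=0110110 (head:   ^)
Step 3: in state A at pos 0, read 1 -> (A,1)->write 1,move R,goto C. Now: state=C, head=1, tape[-2..4]=0110110 (head:    ^)

Answer: 11011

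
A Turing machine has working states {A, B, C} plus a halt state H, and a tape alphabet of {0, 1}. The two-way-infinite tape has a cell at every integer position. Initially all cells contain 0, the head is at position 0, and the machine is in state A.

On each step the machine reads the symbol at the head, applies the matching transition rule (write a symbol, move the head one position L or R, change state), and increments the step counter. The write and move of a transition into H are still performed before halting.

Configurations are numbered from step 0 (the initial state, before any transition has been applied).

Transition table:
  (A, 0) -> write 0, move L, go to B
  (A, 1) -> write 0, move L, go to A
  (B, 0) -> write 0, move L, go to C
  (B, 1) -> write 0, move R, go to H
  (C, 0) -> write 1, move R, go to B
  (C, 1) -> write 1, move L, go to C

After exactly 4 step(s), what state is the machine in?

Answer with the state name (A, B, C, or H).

Step 1: in state A at pos 0, read 0 -> (A,0)->write 0,move L,goto B. Now: state=B, head=-1, tape[-2..1]=0000 (head:  ^)
Step 2: in state B at pos -1, read 0 -> (B,0)->write 0,move L,goto C. Now: state=C, head=-2, tape[-3..1]=00000 (head:  ^)
Step 3: in state C at pos -2, read 0 -> (C,0)->write 1,move R,goto B. Now: state=B, head=-1, tape[-3..1]=01000 (head:   ^)
Step 4: in state B at pos -1, read 0 -> (B,0)->write 0,move L,goto C. Now: state=C, head=-2, tape[-3..1]=01000 (head:  ^)

Answer: C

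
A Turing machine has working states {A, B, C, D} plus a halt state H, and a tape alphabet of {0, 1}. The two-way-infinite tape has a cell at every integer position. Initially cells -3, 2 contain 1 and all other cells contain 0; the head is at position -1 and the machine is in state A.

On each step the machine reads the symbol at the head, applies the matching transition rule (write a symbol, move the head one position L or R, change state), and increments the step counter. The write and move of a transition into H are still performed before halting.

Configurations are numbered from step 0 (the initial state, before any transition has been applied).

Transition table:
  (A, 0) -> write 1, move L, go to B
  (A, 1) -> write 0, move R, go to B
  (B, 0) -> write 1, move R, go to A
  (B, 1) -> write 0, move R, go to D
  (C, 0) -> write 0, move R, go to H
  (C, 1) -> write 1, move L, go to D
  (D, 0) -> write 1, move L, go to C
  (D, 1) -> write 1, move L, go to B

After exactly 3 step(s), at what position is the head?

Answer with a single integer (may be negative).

Step 1: in state A at pos -1, read 0 -> (A,0)->write 1,move L,goto B. Now: state=B, head=-2, tape[-4..3]=01010010 (head:   ^)
Step 2: in state B at pos -2, read 0 -> (B,0)->write 1,move R,goto A. Now: state=A, head=-1, tape[-4..3]=01110010 (head:    ^)
Step 3: in state A at pos -1, read 1 -> (A,1)->write 0,move R,goto B. Now: state=B, head=0, tape[-4..3]=01100010 (head:     ^)

Answer: 0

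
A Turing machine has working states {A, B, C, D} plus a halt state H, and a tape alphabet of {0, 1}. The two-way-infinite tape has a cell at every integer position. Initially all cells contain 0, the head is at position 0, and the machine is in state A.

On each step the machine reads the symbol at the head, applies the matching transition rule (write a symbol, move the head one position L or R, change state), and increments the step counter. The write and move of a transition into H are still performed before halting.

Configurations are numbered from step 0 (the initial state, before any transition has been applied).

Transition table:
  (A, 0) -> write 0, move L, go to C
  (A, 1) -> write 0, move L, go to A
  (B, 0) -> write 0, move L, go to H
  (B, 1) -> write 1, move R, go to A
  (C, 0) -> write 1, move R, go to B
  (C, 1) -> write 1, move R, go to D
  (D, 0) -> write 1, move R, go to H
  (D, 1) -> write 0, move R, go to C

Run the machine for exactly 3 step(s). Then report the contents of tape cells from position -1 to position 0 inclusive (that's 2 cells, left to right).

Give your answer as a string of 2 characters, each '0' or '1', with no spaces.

Step 1: in state A at pos 0, read 0 -> (A,0)->write 0,move L,goto C. Now: state=C, head=-1, tape[-2..1]=0000 (head:  ^)
Step 2: in state C at pos -1, read 0 -> (C,0)->write 1,move R,goto B. Now: state=B, head=0, tape[-2..1]=0100 (head:   ^)
Step 3: in state B at pos 0, read 0 -> (B,0)->write 0,move L,goto H. Now: state=H, head=-1, tape[-2..1]=0100 (head:  ^)

Answer: 10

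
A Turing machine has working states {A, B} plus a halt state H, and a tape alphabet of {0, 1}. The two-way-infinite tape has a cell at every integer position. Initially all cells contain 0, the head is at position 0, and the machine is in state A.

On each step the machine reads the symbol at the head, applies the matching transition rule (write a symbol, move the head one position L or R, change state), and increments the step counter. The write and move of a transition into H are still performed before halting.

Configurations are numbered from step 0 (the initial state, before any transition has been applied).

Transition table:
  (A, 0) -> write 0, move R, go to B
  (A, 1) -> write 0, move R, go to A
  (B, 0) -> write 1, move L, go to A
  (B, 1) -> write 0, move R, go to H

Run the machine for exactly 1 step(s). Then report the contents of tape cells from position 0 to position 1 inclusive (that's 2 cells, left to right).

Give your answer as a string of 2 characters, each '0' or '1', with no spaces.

Step 1: in state A at pos 0, read 0 -> (A,0)->write 0,move R,goto B. Now: state=B, head=1, tape[-1..2]=0000 (head:   ^)

Answer: 00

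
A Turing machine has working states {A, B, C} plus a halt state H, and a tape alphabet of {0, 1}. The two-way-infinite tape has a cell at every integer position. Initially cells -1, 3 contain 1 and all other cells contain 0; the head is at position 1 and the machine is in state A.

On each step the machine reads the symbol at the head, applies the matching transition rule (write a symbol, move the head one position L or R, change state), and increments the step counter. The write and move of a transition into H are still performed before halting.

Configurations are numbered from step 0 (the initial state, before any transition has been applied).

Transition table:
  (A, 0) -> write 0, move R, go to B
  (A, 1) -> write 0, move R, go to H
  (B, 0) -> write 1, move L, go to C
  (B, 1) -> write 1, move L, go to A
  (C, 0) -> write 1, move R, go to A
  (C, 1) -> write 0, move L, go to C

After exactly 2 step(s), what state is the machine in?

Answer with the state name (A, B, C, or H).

Answer: C

Derivation:
Step 1: in state A at pos 1, read 0 -> (A,0)->write 0,move R,goto B. Now: state=B, head=2, tape[-2..4]=0100010 (head:     ^)
Step 2: in state B at pos 2, read 0 -> (B,0)->write 1,move L,goto C. Now: state=C, head=1, tape[-2..4]=0100110 (head:    ^)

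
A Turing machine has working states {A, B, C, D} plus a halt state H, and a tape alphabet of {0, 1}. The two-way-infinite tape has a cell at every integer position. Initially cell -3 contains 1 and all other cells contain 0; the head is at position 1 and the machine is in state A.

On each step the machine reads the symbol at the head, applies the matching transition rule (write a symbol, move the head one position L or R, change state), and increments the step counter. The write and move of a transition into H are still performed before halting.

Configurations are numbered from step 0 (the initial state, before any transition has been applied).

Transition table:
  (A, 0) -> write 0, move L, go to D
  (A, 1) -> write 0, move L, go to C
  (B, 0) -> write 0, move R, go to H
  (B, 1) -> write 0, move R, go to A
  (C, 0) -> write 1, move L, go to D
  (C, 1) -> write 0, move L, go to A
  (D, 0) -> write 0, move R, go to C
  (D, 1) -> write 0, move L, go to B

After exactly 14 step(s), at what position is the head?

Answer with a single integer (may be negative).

Step 1: in state A at pos 1, read 0 -> (A,0)->write 0,move L,goto D. Now: state=D, head=0, tape[-4..2]=0100000 (head:     ^)
Step 2: in state D at pos 0, read 0 -> (D,0)->write 0,move R,goto C. Now: state=C, head=1, tape[-4..2]=0100000 (head:      ^)
Step 3: in state C at pos 1, read 0 -> (C,0)->write 1,move L,goto D. Now: state=D, head=0, tape[-4..2]=0100010 (head:     ^)
Step 4: in state D at pos 0, read 0 -> (D,0)->write 0,move R,goto C. Now: state=C, head=1, tape[-4..2]=0100010 (head:      ^)
Step 5: in state C at pos 1, read 1 -> (C,1)->write 0,move L,goto A. Now: state=A, head=0, tape[-4..2]=0100000 (head:     ^)
Step 6: in state A at pos 0, read 0 -> (A,0)->write 0,move L,goto D. Now: state=D, head=-1, tape[-4..2]=0100000 (head:    ^)
Step 7: in state D at pos -1, read 0 -> (D,0)->write 0,move R,goto C. Now: state=C, head=0, tape[-4..2]=0100000 (head:     ^)
Step 8: in state C at pos 0, read 0 -> (C,0)->write 1,move L,goto D. Now: state=D, head=-1, tape[-4..2]=0100100 (head:    ^)
Step 9: in state D at pos -1, read 0 -> (D,0)->write 0,move R,goto C. Now: state=C, head=0, tape[-4..2]=0100100 (head:     ^)
Step 10: in state C at pos 0, read 1 -> (C,1)->write 0,move L,goto A. Now: state=A, head=-1, tape[-4..2]=0100000 (head:    ^)
Step 11: in state A at pos -1, read 0 -> (A,0)->write 0,move L,goto D. Now: state=D, head=-2, tape[-4..2]=0100000 (head:   ^)
Step 12: in state D at pos -2, read 0 -> (D,0)->write 0,move R,goto C. Now: state=C, head=-1, tape[-4..2]=0100000 (head:    ^)
Step 13: in state C at pos -1, read 0 -> (C,0)->write 1,move L,goto D. Now: state=D, head=-2, tape[-4..2]=0101000 (head:   ^)
Step 14: in state D at pos -2, read 0 -> (D,0)->write 0,move R,goto C. Now: state=C, head=-1, tape[-4..2]=0101000 (head:    ^)

Answer: -1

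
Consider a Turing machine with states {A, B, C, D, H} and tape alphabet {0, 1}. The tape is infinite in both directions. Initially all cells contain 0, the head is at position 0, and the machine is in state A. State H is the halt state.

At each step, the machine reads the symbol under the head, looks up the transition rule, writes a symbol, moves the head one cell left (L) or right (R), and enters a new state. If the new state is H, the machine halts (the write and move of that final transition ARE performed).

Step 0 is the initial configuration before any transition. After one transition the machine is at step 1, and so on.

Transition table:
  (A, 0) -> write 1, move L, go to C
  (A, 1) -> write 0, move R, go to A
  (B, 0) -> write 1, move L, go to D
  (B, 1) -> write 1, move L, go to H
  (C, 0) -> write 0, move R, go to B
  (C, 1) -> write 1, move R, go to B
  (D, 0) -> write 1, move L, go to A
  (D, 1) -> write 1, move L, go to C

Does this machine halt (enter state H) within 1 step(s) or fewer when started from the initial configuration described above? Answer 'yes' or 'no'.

Answer: no

Derivation:
Step 1: in state A at pos 0, read 0 -> (A,0)->write 1,move L,goto C. Now: state=C, head=-1, tape[-2..1]=0010 (head:  ^)
After 1 step(s): state = C (not H) -> not halted within 1 -> no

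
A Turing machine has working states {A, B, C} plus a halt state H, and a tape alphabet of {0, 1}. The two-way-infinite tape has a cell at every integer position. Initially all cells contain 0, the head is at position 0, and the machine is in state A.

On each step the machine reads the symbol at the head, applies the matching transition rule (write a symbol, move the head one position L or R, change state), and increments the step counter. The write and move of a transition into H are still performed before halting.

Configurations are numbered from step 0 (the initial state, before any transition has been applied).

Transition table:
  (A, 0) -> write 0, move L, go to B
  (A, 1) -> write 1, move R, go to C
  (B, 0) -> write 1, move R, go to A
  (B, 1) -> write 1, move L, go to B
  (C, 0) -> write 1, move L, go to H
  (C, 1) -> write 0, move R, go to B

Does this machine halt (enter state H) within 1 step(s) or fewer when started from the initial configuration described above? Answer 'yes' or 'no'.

Answer: no

Derivation:
Step 1: in state A at pos 0, read 0 -> (A,0)->write 0,move L,goto B. Now: state=B, head=-1, tape[-2..1]=0000 (head:  ^)
After 1 step(s): state = B (not H) -> not halted within 1 -> no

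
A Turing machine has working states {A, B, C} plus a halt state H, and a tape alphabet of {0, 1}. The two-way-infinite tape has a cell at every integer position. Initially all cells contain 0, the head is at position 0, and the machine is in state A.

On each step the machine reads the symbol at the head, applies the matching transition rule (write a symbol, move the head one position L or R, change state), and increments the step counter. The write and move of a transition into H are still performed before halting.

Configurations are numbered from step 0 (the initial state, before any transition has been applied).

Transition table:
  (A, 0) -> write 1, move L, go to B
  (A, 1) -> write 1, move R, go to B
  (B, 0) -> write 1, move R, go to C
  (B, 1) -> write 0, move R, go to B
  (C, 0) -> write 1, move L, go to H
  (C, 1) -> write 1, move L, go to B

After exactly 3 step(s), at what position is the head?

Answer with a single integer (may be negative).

Step 1: in state A at pos 0, read 0 -> (A,0)->write 1,move L,goto B. Now: state=B, head=-1, tape[-2..1]=0010 (head:  ^)
Step 2: in state B at pos -1, read 0 -> (B,0)->write 1,move R,goto C. Now: state=C, head=0, tape[-2..1]=0110 (head:   ^)
Step 3: in state C at pos 0, read 1 -> (C,1)->write 1,move L,goto B. Now: state=B, head=-1, tape[-2..1]=0110 (head:  ^)

Answer: -1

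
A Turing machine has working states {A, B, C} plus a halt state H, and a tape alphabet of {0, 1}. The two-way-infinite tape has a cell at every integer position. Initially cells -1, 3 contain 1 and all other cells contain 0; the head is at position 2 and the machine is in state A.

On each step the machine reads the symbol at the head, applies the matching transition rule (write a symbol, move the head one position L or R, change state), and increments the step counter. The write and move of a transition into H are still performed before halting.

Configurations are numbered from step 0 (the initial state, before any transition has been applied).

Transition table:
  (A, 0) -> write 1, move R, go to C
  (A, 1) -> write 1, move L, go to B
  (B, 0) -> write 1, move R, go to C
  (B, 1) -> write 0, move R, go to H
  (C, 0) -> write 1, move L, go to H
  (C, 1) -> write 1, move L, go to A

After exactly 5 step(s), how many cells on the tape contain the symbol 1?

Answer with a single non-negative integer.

Answer: 4

Derivation:
Step 1: in state A at pos 2, read 0 -> (A,0)->write 1,move R,goto C. Now: state=C, head=3, tape[-2..4]=0100110 (head:      ^)
Step 2: in state C at pos 3, read 1 -> (C,1)->write 1,move L,goto A. Now: state=A, head=2, tape[-2..4]=0100110 (head:     ^)
Step 3: in state A at pos 2, read 1 -> (A,1)->write 1,move L,goto B. Now: state=B, head=1, tape[-2..4]=0100110 (head:    ^)
Step 4: in state B at pos 1, read 0 -> (B,0)->write 1,move R,goto C. Now: state=C, head=2, tape[-2..4]=0101110 (head:     ^)
Step 5: in state C at pos 2, read 1 -> (C,1)->write 1,move L,goto A. Now: state=A, head=1, tape[-2..4]=0101110 (head:    ^)
Cells containing 1 after step 5: {-1, 1, 2, 3} -> 4 cell(s)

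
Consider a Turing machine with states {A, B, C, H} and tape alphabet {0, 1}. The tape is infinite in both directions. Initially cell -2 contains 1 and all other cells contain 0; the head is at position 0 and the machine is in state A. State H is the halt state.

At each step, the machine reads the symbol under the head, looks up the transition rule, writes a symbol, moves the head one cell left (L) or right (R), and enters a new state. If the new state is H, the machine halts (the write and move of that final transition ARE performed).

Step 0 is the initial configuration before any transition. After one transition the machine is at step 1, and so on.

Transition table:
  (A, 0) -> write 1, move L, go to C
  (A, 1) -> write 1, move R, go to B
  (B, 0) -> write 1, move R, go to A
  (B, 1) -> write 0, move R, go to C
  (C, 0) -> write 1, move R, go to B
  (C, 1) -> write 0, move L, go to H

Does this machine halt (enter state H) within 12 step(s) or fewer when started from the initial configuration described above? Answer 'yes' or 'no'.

Step 1: in state A at pos 0, read 0 -> (A,0)->write 1,move L,goto C. Now: state=C, head=-1, tape[-3..1]=01010 (head:   ^)
Step 2: in state C at pos -1, read 0 -> (C,0)->write 1,move R,goto B. Now: state=B, head=0, tape[-3..1]=01110 (head:    ^)
Step 3: in state B at pos 0, read 1 -> (B,1)->write 0,move R,goto C. Now: state=C, head=1, tape[-3..2]=011000 (head:     ^)
Step 4: in state C at pos 1, read 0 -> (C,0)->write 1,move R,goto B. Now: state=B, head=2, tape[-3..3]=0110100 (head:      ^)
Step 5: in state B at pos 2, read 0 -> (B,0)->write 1,move R,goto A. Now: state=A, head=3, tape[-3..4]=01101100 (head:       ^)
Step 6: in state A at pos 3, read 0 -> (A,0)->write 1,move L,goto C. Now: state=C, head=2, tape[-3..4]=01101110 (head:      ^)
Step 7: in state C at pos 2, read 1 -> (C,1)->write 0,move L,goto H. Now: state=H, head=1, tape[-3..4]=01101010 (head:     ^)
State H reached at step 7; 7 <= 12 -> yes

Answer: yes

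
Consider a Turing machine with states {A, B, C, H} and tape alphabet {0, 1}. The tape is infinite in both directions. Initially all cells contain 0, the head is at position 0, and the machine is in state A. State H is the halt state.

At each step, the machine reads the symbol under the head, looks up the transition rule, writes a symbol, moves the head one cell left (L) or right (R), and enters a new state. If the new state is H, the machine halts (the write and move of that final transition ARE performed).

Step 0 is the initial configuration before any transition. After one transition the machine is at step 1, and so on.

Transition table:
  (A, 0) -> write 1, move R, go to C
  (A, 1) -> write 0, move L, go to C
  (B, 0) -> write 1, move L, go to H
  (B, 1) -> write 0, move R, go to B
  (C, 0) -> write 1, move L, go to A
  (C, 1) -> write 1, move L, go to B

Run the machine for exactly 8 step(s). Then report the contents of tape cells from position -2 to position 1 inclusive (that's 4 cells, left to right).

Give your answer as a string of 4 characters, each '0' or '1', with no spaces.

Step 1: in state A at pos 0, read 0 -> (A,0)->write 1,move R,goto C. Now: state=C, head=1, tape[-1..2]=0100 (head:   ^)
Step 2: in state C at pos 1, read 0 -> (C,0)->write 1,move L,goto A. Now: state=A, head=0, tape[-1..2]=0110 (head:  ^)
Step 3: in state A at pos 0, read 1 -> (A,1)->write 0,move L,goto C. Now: state=C, head=-1, tape[-2..2]=00010 (head:  ^)
Step 4: in state C at pos -1, read 0 -> (C,0)->write 1,move L,goto A. Now: state=A, head=-2, tape[-3..2]=001010 (head:  ^)
Step 5: in state A at pos -2, read 0 -> (A,0)->write 1,move R,goto C. Now: state=C, head=-1, tape[-3..2]=011010 (head:   ^)
Step 6: in state C at pos -1, read 1 -> (C,1)->write 1,move L,goto B. Now: state=B, head=-2, tape[-3..2]=011010 (head:  ^)
Step 7: in state B at pos -2, read 1 -> (B,1)->write 0,move R,goto B. Now: state=B, head=-1, tape[-3..2]=001010 (head:   ^)
Step 8: in state B at pos -1, read 1 -> (B,1)->write 0,move R,goto B. Now: state=B, head=0, tape[-3..2]=000010 (head:    ^)

Answer: 0001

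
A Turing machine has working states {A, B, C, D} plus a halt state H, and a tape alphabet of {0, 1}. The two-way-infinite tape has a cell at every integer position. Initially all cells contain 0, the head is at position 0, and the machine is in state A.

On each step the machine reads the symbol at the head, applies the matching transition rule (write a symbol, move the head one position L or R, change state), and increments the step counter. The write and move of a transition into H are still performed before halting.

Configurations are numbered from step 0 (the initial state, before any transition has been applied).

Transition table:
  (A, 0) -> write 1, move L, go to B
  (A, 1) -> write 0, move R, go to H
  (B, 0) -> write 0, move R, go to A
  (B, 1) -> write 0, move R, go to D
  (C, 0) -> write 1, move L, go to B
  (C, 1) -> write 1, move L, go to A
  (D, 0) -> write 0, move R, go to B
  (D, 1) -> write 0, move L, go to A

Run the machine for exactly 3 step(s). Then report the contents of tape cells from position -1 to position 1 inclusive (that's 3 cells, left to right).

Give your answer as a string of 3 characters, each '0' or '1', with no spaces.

Answer: 000

Derivation:
Step 1: in state A at pos 0, read 0 -> (A,0)->write 1,move L,goto B. Now: state=B, head=-1, tape[-2..1]=0010 (head:  ^)
Step 2: in state B at pos -1, read 0 -> (B,0)->write 0,move R,goto A. Now: state=A, head=0, tape[-2..1]=0010 (head:   ^)
Step 3: in state A at pos 0, read 1 -> (A,1)->write 0,move R,goto H. Now: state=H, head=1, tape[-2..2]=00000 (head:    ^)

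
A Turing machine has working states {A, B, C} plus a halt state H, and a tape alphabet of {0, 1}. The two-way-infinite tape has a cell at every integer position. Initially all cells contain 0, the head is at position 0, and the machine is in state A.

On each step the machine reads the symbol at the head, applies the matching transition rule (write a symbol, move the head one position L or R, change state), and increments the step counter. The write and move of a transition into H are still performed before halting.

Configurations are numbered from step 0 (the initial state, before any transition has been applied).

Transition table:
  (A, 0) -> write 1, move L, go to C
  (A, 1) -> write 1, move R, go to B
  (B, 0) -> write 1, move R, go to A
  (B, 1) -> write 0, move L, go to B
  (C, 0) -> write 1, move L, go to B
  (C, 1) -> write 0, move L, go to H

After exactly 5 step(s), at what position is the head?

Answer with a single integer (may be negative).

Answer: -1

Derivation:
Step 1: in state A at pos 0, read 0 -> (A,0)->write 1,move L,goto C. Now: state=C, head=-1, tape[-2..1]=0010 (head:  ^)
Step 2: in state C at pos -1, read 0 -> (C,0)->write 1,move L,goto B. Now: state=B, head=-2, tape[-3..1]=00110 (head:  ^)
Step 3: in state B at pos -2, read 0 -> (B,0)->write 1,move R,goto A. Now: state=A, head=-1, tape[-3..1]=01110 (head:   ^)
Step 4: in state A at pos -1, read 1 -> (A,1)->write 1,move R,goto B. Now: state=B, head=0, tape[-3..1]=01110 (head:    ^)
Step 5: in state B at pos 0, read 1 -> (B,1)->write 0,move L,goto B. Now: state=B, head=-1, tape[-3..1]=01100 (head:   ^)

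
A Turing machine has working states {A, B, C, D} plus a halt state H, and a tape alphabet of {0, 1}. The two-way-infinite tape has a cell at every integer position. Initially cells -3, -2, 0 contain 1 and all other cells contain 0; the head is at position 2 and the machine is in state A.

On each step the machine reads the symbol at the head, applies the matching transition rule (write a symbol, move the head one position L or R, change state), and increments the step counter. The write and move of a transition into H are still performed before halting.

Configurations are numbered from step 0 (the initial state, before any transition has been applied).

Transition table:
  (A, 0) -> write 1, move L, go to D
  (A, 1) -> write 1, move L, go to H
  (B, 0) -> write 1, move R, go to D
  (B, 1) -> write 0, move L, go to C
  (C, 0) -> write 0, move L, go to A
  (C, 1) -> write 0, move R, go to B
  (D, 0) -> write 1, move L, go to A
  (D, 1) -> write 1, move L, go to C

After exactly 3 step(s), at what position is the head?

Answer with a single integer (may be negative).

Answer: -1

Derivation:
Step 1: in state A at pos 2, read 0 -> (A,0)->write 1,move L,goto D. Now: state=D, head=1, tape[-4..3]=01101010 (head:      ^)
Step 2: in state D at pos 1, read 0 -> (D,0)->write 1,move L,goto A. Now: state=A, head=0, tape[-4..3]=01101110 (head:     ^)
Step 3: in state A at pos 0, read 1 -> (A,1)->write 1,move L,goto H. Now: state=H, head=-1, tape[-4..3]=01101110 (head:    ^)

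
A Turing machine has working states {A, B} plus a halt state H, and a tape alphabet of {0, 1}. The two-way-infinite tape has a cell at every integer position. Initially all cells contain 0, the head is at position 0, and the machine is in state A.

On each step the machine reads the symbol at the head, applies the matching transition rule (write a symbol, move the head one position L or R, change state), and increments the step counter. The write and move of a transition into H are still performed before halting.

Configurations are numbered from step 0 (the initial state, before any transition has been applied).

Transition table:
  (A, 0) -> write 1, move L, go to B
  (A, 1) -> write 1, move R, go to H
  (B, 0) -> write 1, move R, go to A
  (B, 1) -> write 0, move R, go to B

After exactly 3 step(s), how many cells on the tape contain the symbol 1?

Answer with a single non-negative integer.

Step 1: in state A at pos 0, read 0 -> (A,0)->write 1,move L,goto B. Now: state=B, head=-1, tape[-2..1]=0010 (head:  ^)
Step 2: in state B at pos -1, read 0 -> (B,0)->write 1,move R,goto A. Now: state=A, head=0, tape[-2..1]=0110 (head:   ^)
Step 3: in state A at pos 0, read 1 -> (A,1)->write 1,move R,goto H. Now: state=H, head=1, tape[-2..2]=01100 (head:    ^)
Cells containing 1 after step 3: {-1, 0} -> 2 cell(s)

Answer: 2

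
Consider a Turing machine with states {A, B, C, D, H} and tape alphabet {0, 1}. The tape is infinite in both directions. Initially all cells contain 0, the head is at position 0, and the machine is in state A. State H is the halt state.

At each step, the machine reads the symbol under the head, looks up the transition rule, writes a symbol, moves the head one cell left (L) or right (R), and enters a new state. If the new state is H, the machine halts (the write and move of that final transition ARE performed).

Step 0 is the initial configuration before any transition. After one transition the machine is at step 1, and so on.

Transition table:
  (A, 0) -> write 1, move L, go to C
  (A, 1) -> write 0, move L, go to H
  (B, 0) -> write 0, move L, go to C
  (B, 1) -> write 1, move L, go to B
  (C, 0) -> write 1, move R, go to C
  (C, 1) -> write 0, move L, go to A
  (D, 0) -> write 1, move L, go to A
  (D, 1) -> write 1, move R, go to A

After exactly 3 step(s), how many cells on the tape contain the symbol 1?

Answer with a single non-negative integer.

Step 1: in state A at pos 0, read 0 -> (A,0)->write 1,move L,goto C. Now: state=C, head=-1, tape[-2..1]=0010 (head:  ^)
Step 2: in state C at pos -1, read 0 -> (C,0)->write 1,move R,goto C. Now: state=C, head=0, tape[-2..1]=0110 (head:   ^)
Step 3: in state C at pos 0, read 1 -> (C,1)->write 0,move L,goto A. Now: state=A, head=-1, tape[-2..1]=0100 (head:  ^)
Cells containing 1 after step 3: {-1} -> 1 cell(s)

Answer: 1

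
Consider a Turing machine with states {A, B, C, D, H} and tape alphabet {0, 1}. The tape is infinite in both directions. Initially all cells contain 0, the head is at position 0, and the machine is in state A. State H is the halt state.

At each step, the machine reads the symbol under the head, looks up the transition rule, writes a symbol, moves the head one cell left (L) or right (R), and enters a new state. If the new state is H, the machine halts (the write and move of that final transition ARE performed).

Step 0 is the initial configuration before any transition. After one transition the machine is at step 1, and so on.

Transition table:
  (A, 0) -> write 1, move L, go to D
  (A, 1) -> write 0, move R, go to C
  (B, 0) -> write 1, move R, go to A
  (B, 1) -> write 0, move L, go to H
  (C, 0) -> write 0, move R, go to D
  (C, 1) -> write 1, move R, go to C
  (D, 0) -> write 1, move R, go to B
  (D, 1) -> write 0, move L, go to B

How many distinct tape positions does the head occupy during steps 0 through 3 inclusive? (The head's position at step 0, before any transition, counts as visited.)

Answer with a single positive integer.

Step 1: in state A at pos 0, read 0 -> (A,0)->write 1,move L,goto D. Now: state=D, head=-1, tape[-2..1]=0010 (head:  ^)
Step 2: in state D at pos -1, read 0 -> (D,0)->write 1,move R,goto B. Now: state=B, head=0, tape[-2..1]=0110 (head:   ^)
Step 3: in state B at pos 0, read 1 -> (B,1)->write 0,move L,goto H. Now: state=H, head=-1, tape[-2..1]=0100 (head:  ^)
Head positions at steps 0..3: starting at 0, distinct positions visited = {-1, 0} -> 2 position(s)

Answer: 2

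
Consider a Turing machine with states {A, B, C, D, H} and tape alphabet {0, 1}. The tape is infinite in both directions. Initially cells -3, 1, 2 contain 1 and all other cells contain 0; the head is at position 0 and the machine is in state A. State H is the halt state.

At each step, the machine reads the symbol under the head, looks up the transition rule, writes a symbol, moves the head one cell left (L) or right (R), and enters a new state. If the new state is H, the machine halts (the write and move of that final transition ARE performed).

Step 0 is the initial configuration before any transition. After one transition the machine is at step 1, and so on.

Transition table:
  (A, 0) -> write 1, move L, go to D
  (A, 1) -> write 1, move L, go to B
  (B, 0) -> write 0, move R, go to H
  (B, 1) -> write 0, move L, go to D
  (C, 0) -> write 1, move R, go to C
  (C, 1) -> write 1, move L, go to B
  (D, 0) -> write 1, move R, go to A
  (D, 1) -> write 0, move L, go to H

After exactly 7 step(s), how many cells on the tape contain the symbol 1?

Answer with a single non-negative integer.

Answer: 5

Derivation:
Step 1: in state A at pos 0, read 0 -> (A,0)->write 1,move L,goto D. Now: state=D, head=-1, tape[-4..3]=01001110 (head:    ^)
Step 2: in state D at pos -1, read 0 -> (D,0)->write 1,move R,goto A. Now: state=A, head=0, tape[-4..3]=01011110 (head:     ^)
Step 3: in state A at pos 0, read 1 -> (A,1)->write 1,move L,goto B. Now: state=B, head=-1, tape[-4..3]=01011110 (head:    ^)
Step 4: in state B at pos -1, read 1 -> (B,1)->write 0,move L,goto D. Now: state=D, head=-2, tape[-4..3]=01001110 (head:   ^)
Step 5: in state D at pos -2, read 0 -> (D,0)->write 1,move R,goto A. Now: state=A, head=-1, tape[-4..3]=01101110 (head:    ^)
Step 6: in state A at pos -1, read 0 -> (A,0)->write 1,move L,goto D. Now: state=D, head=-2, tape[-4..3]=01111110 (head:   ^)
Step 7: in state D at pos -2, read 1 -> (D,1)->write 0,move L,goto H. Now: state=H, head=-3, tape[-4..3]=01011110 (head:  ^)
Cells containing 1 after step 7: {-3, -1, 0, 1, 2} -> 5 cell(s)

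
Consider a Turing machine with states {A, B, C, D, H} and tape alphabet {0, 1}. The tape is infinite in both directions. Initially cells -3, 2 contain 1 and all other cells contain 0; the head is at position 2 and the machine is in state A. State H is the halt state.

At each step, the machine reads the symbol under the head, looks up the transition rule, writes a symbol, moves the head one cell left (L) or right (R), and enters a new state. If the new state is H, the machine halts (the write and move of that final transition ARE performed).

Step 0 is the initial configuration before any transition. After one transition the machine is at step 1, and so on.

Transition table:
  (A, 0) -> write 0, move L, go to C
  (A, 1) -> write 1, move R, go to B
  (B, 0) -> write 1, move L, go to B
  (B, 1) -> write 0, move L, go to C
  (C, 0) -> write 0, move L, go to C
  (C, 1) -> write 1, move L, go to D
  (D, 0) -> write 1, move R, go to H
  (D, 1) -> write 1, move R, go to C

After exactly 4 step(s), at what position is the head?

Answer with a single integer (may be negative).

Step 1: in state A at pos 2, read 1 -> (A,1)->write 1,move R,goto B. Now: state=B, head=3, tape[-4..4]=010000100 (head:        ^)
Step 2: in state B at pos 3, read 0 -> (B,0)->write 1,move L,goto B. Now: state=B, head=2, tape[-4..4]=010000110 (head:       ^)
Step 3: in state B at pos 2, read 1 -> (B,1)->write 0,move L,goto C. Now: state=C, head=1, tape[-4..4]=010000010 (head:      ^)
Step 4: in state C at pos 1, read 0 -> (C,0)->write 0,move L,goto C. Now: state=C, head=0, tape[-4..4]=010000010 (head:     ^)

Answer: 0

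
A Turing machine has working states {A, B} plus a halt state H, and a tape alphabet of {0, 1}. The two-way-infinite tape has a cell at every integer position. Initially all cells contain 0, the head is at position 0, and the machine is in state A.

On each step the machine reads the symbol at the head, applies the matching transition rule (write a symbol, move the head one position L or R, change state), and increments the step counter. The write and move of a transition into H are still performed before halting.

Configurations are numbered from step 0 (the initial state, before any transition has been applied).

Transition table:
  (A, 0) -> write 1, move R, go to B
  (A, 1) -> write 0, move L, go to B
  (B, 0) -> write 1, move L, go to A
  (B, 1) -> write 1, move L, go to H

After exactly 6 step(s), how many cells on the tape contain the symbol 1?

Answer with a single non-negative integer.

Answer: 3

Derivation:
Step 1: in state A at pos 0, read 0 -> (A,0)->write 1,move R,goto B. Now: state=B, head=1, tape[-1..2]=0100 (head:   ^)
Step 2: in state B at pos 1, read 0 -> (B,0)->write 1,move L,goto A. Now: state=A, head=0, tape[-1..2]=0110 (head:  ^)
Step 3: in state A at pos 0, read 1 -> (A,1)->write 0,move L,goto B. Now: state=B, head=-1, tape[-2..2]=00010 (head:  ^)
Step 4: in state B at pos -1, read 0 -> (B,0)->write 1,move L,goto A. Now: state=A, head=-2, tape[-3..2]=001010 (head:  ^)
Step 5: in state A at pos -2, read 0 -> (A,0)->write 1,move R,goto B. Now: state=B, head=-1, tape[-3..2]=011010 (head:   ^)
Step 6: in state B at pos -1, read 1 -> (B,1)->write 1,move L,goto H. Now: state=H, head=-2, tape[-3..2]=011010 (head:  ^)
Cells containing 1 after step 6: {-2, -1, 1} -> 3 cell(s)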